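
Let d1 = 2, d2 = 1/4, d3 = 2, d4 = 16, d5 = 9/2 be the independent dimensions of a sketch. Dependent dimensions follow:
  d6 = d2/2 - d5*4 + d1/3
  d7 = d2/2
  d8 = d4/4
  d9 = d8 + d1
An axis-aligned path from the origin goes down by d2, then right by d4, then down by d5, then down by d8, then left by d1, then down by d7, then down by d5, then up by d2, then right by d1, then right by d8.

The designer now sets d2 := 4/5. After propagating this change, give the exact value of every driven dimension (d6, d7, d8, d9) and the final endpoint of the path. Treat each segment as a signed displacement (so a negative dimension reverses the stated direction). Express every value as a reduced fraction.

d6 = -254/15
d7 = 2/5
d8 = 4
d9 = 6
endpoint = (20, -67/5)

Apply edit: d2 := 4/5
  d6 = d2/2 - d5*4 + d1/3 = -254/15
  d7 = d2/2 = 2/5
  d8 = d4/4 = 4
  d9 = d8 + d1 = 6
Walk from origin (0, 0):
  seg 1: down by d2 = 4/5 → (0, -4/5)
  seg 2: right by d4 = 16 → (16, -4/5)
  seg 3: down by d5 = 9/2 → (16, -53/10)
  seg 4: down by d8 = 4 → (16, -93/10)
  seg 5: left by d1 = 2 → (14, -93/10)
  seg 6: down by d7 = 2/5 → (14, -97/10)
  seg 7: down by d5 = 9/2 → (14, -71/5)
  seg 8: up by d2 = 4/5 → (14, -67/5)
  seg 9: right by d1 = 2 → (16, -67/5)
  seg 10: right by d8 = 4 → (20, -67/5)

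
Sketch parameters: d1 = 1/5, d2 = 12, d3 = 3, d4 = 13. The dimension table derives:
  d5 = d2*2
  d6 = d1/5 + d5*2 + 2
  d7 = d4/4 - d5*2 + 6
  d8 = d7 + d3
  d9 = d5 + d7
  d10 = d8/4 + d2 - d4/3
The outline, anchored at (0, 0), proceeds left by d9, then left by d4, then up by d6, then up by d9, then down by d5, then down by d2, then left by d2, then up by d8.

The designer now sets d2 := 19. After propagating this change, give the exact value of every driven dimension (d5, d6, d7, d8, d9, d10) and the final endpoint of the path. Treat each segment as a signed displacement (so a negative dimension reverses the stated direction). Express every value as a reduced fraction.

Apply edit: d2 := 19
  d5 = d2*2 = 38
  d6 = d1/5 + d5*2 + 2 = 1951/25
  d7 = d4/4 - d5*2 + 6 = -267/4
  d8 = d7 + d3 = -255/4
  d9 = d5 + d7 = -115/4
  d10 = d8/4 + d2 - d4/3 = -61/48
Walk from origin (0, 0):
  seg 1: left by d9 = -115/4 → (115/4, 0)
  seg 2: left by d4 = 13 → (63/4, 0)
  seg 3: up by d6 = 1951/25 → (63/4, 1951/25)
  seg 4: up by d9 = -115/4 → (63/4, 4929/100)
  seg 5: down by d5 = 38 → (63/4, 1129/100)
  seg 6: down by d2 = 19 → (63/4, -771/100)
  seg 7: left by d2 = 19 → (-13/4, -771/100)
  seg 8: up by d8 = -255/4 → (-13/4, -3573/50)

d5 = 38
d6 = 1951/25
d7 = -267/4
d8 = -255/4
d9 = -115/4
d10 = -61/48
endpoint = (-13/4, -3573/50)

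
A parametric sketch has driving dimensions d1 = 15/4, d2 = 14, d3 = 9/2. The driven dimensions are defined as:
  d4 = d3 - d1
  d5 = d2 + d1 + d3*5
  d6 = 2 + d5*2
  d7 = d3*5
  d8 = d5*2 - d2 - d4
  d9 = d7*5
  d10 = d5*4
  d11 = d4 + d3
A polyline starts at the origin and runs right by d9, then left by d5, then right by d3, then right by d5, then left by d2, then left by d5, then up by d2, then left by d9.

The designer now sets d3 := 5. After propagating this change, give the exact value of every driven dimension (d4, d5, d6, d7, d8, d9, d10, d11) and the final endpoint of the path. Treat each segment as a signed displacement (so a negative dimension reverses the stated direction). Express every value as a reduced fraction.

Apply edit: d3 := 5
  d4 = d3 - d1 = 5/4
  d5 = d2 + d1 + d3*5 = 171/4
  d6 = 2 + d5*2 = 175/2
  d7 = d3*5 = 25
  d8 = d5*2 - d2 - d4 = 281/4
  d9 = d7*5 = 125
  d10 = d5*4 = 171
  d11 = d4 + d3 = 25/4
Walk from origin (0, 0):
  seg 1: right by d9 = 125 → (125, 0)
  seg 2: left by d5 = 171/4 → (329/4, 0)
  seg 3: right by d3 = 5 → (349/4, 0)
  seg 4: right by d5 = 171/4 → (130, 0)
  seg 5: left by d2 = 14 → (116, 0)
  seg 6: left by d5 = 171/4 → (293/4, 0)
  seg 7: up by d2 = 14 → (293/4, 14)
  seg 8: left by d9 = 125 → (-207/4, 14)

d4 = 5/4
d5 = 171/4
d6 = 175/2
d7 = 25
d8 = 281/4
d9 = 125
d10 = 171
d11 = 25/4
endpoint = (-207/4, 14)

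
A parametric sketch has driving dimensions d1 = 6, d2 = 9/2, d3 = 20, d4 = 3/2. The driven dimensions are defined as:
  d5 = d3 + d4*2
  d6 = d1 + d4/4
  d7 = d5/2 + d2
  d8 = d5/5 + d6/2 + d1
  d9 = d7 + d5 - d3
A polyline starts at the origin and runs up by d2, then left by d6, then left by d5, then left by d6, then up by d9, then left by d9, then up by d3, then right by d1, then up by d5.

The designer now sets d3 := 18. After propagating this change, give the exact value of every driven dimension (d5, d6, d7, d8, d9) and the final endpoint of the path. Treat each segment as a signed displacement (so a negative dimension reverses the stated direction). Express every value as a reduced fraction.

Apply edit: d3 := 18
  d5 = d3 + d4*2 = 21
  d6 = d1 + d4/4 = 51/8
  d7 = d5/2 + d2 = 15
  d8 = d5/5 + d6/2 + d1 = 1071/80
  d9 = d7 + d5 - d3 = 18
Walk from origin (0, 0):
  seg 1: up by d2 = 9/2 → (0, 9/2)
  seg 2: left by d6 = 51/8 → (-51/8, 9/2)
  seg 3: left by d5 = 21 → (-219/8, 9/2)
  seg 4: left by d6 = 51/8 → (-135/4, 9/2)
  seg 5: up by d9 = 18 → (-135/4, 45/2)
  seg 6: left by d9 = 18 → (-207/4, 45/2)
  seg 7: up by d3 = 18 → (-207/4, 81/2)
  seg 8: right by d1 = 6 → (-183/4, 81/2)
  seg 9: up by d5 = 21 → (-183/4, 123/2)

d5 = 21
d6 = 51/8
d7 = 15
d8 = 1071/80
d9 = 18
endpoint = (-183/4, 123/2)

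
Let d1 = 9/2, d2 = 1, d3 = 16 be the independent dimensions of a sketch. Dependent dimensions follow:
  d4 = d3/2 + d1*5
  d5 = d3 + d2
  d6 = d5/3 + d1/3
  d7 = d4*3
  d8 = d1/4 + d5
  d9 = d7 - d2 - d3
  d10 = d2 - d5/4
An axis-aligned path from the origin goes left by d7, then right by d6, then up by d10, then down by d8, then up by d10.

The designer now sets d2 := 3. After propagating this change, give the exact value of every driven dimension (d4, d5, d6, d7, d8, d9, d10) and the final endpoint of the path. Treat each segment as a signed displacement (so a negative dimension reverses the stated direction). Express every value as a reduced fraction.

d4 = 61/2
d5 = 19
d6 = 47/6
d7 = 183/2
d8 = 161/8
d9 = 145/2
d10 = -7/4
endpoint = (-251/3, -189/8)

Apply edit: d2 := 3
  d4 = d3/2 + d1*5 = 61/2
  d5 = d3 + d2 = 19
  d6 = d5/3 + d1/3 = 47/6
  d7 = d4*3 = 183/2
  d8 = d1/4 + d5 = 161/8
  d9 = d7 - d2 - d3 = 145/2
  d10 = d2 - d5/4 = -7/4
Walk from origin (0, 0):
  seg 1: left by d7 = 183/2 → (-183/2, 0)
  seg 2: right by d6 = 47/6 → (-251/3, 0)
  seg 3: up by d10 = -7/4 → (-251/3, -7/4)
  seg 4: down by d8 = 161/8 → (-251/3, -175/8)
  seg 5: up by d10 = -7/4 → (-251/3, -189/8)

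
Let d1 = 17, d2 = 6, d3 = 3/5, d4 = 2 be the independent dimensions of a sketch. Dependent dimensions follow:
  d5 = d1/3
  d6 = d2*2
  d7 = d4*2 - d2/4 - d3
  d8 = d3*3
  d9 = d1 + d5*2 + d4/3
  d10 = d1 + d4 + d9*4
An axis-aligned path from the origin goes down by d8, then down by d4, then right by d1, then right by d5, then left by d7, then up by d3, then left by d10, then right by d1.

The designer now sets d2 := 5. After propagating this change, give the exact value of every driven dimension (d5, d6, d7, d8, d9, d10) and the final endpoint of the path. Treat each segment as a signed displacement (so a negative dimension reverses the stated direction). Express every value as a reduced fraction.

d5 = 17/3
d6 = 10
d7 = 43/20
d8 = 9/5
d9 = 29
d10 = 135
endpoint = (-5849/60, -16/5)

Apply edit: d2 := 5
  d5 = d1/3 = 17/3
  d6 = d2*2 = 10
  d7 = d4*2 - d2/4 - d3 = 43/20
  d8 = d3*3 = 9/5
  d9 = d1 + d5*2 + d4/3 = 29
  d10 = d1 + d4 + d9*4 = 135
Walk from origin (0, 0):
  seg 1: down by d8 = 9/5 → (0, -9/5)
  seg 2: down by d4 = 2 → (0, -19/5)
  seg 3: right by d1 = 17 → (17, -19/5)
  seg 4: right by d5 = 17/3 → (68/3, -19/5)
  seg 5: left by d7 = 43/20 → (1231/60, -19/5)
  seg 6: up by d3 = 3/5 → (1231/60, -16/5)
  seg 7: left by d10 = 135 → (-6869/60, -16/5)
  seg 8: right by d1 = 17 → (-5849/60, -16/5)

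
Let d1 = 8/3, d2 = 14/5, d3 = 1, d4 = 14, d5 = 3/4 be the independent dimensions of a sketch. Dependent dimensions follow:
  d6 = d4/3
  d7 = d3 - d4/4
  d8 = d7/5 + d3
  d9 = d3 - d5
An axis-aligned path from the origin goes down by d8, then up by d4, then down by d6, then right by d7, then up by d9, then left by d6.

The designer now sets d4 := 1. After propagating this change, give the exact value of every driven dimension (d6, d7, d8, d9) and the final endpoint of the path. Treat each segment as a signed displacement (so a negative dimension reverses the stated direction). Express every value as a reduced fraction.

Apply edit: d4 := 1
  d6 = d4/3 = 1/3
  d7 = d3 - d4/4 = 3/4
  d8 = d7/5 + d3 = 23/20
  d9 = d3 - d5 = 1/4
Walk from origin (0, 0):
  seg 1: down by d8 = 23/20 → (0, -23/20)
  seg 2: up by d4 = 1 → (0, -3/20)
  seg 3: down by d6 = 1/3 → (0, -29/60)
  seg 4: right by d7 = 3/4 → (3/4, -29/60)
  seg 5: up by d9 = 1/4 → (3/4, -7/30)
  seg 6: left by d6 = 1/3 → (5/12, -7/30)

d6 = 1/3
d7 = 3/4
d8 = 23/20
d9 = 1/4
endpoint = (5/12, -7/30)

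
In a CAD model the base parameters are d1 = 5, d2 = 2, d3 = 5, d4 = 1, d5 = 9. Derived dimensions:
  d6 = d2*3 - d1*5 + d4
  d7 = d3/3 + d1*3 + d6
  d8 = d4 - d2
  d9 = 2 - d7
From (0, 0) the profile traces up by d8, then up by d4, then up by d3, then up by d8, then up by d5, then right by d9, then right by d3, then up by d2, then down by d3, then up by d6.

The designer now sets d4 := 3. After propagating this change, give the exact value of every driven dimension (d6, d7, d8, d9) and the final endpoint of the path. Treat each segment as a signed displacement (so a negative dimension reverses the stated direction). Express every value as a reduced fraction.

d6 = -16
d7 = 2/3
d8 = 1
d9 = 4/3
endpoint = (19/3, 0)

Apply edit: d4 := 3
  d6 = d2*3 - d1*5 + d4 = -16
  d7 = d3/3 + d1*3 + d6 = 2/3
  d8 = d4 - d2 = 1
  d9 = 2 - d7 = 4/3
Walk from origin (0, 0):
  seg 1: up by d8 = 1 → (0, 1)
  seg 2: up by d4 = 3 → (0, 4)
  seg 3: up by d3 = 5 → (0, 9)
  seg 4: up by d8 = 1 → (0, 10)
  seg 5: up by d5 = 9 → (0, 19)
  seg 6: right by d9 = 4/3 → (4/3, 19)
  seg 7: right by d3 = 5 → (19/3, 19)
  seg 8: up by d2 = 2 → (19/3, 21)
  seg 9: down by d3 = 5 → (19/3, 16)
  seg 10: up by d6 = -16 → (19/3, 0)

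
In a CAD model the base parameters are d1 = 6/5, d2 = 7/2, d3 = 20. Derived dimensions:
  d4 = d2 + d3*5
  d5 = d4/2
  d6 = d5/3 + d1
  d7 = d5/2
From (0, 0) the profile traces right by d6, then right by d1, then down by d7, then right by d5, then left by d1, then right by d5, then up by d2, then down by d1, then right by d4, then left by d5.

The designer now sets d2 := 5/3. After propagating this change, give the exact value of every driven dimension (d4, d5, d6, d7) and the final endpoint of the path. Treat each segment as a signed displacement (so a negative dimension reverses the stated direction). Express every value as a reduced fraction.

Apply edit: d2 := 5/3
  d4 = d2 + d3*5 = 305/3
  d5 = d4/2 = 305/6
  d6 = d5/3 + d1 = 1633/90
  d7 = d5/2 = 305/12
Walk from origin (0, 0):
  seg 1: right by d6 = 1633/90 → (1633/90, 0)
  seg 2: right by d1 = 6/5 → (1741/90, 0)
  seg 3: down by d7 = 305/12 → (1741/90, -305/12)
  seg 4: right by d5 = 305/6 → (3158/45, -305/12)
  seg 5: left by d1 = 6/5 → (3104/45, -305/12)
  seg 6: right by d5 = 305/6 → (10783/90, -305/12)
  seg 7: up by d2 = 5/3 → (10783/90, -95/4)
  seg 8: down by d1 = 6/5 → (10783/90, -499/20)
  seg 9: right by d4 = 305/3 → (19933/90, -499/20)
  seg 10: left by d5 = 305/6 → (7679/45, -499/20)

d4 = 305/3
d5 = 305/6
d6 = 1633/90
d7 = 305/12
endpoint = (7679/45, -499/20)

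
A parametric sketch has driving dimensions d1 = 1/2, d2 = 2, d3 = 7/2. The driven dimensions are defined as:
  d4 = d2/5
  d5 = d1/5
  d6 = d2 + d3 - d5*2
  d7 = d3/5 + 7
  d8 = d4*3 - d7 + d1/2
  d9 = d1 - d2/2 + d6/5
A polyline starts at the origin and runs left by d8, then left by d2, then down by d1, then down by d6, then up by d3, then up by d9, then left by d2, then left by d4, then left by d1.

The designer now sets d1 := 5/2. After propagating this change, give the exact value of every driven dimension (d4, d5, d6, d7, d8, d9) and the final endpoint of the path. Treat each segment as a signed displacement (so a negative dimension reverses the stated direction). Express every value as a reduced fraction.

d4 = 2/5
d5 = 1/2
d6 = 9/2
d7 = 77/10
d8 = -21/4
d9 = 12/5
endpoint = (-33/20, -11/10)

Apply edit: d1 := 5/2
  d4 = d2/5 = 2/5
  d5 = d1/5 = 1/2
  d6 = d2 + d3 - d5*2 = 9/2
  d7 = d3/5 + 7 = 77/10
  d8 = d4*3 - d7 + d1/2 = -21/4
  d9 = d1 - d2/2 + d6/5 = 12/5
Walk from origin (0, 0):
  seg 1: left by d8 = -21/4 → (21/4, 0)
  seg 2: left by d2 = 2 → (13/4, 0)
  seg 3: down by d1 = 5/2 → (13/4, -5/2)
  seg 4: down by d6 = 9/2 → (13/4, -7)
  seg 5: up by d3 = 7/2 → (13/4, -7/2)
  seg 6: up by d9 = 12/5 → (13/4, -11/10)
  seg 7: left by d2 = 2 → (5/4, -11/10)
  seg 8: left by d4 = 2/5 → (17/20, -11/10)
  seg 9: left by d1 = 5/2 → (-33/20, -11/10)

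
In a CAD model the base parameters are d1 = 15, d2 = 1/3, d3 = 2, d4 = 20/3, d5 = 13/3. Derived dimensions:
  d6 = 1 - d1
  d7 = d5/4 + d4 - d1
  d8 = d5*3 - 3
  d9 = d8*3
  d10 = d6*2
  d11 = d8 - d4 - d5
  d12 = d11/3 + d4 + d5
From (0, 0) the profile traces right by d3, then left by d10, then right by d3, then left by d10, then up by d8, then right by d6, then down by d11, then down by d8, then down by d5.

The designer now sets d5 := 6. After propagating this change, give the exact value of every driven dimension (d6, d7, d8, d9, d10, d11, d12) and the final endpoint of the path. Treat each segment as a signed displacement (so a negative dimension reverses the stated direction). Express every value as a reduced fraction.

Apply edit: d5 := 6
  d6 = 1 - d1 = -14
  d7 = d5/4 + d4 - d1 = -41/6
  d8 = d5*3 - 3 = 15
  d9 = d8*3 = 45
  d10 = d6*2 = -28
  d11 = d8 - d4 - d5 = 7/3
  d12 = d11/3 + d4 + d5 = 121/9
Walk from origin (0, 0):
  seg 1: right by d3 = 2 → (2, 0)
  seg 2: left by d10 = -28 → (30, 0)
  seg 3: right by d3 = 2 → (32, 0)
  seg 4: left by d10 = -28 → (60, 0)
  seg 5: up by d8 = 15 → (60, 15)
  seg 6: right by d6 = -14 → (46, 15)
  seg 7: down by d11 = 7/3 → (46, 38/3)
  seg 8: down by d8 = 15 → (46, -7/3)
  seg 9: down by d5 = 6 → (46, -25/3)

d6 = -14
d7 = -41/6
d8 = 15
d9 = 45
d10 = -28
d11 = 7/3
d12 = 121/9
endpoint = (46, -25/3)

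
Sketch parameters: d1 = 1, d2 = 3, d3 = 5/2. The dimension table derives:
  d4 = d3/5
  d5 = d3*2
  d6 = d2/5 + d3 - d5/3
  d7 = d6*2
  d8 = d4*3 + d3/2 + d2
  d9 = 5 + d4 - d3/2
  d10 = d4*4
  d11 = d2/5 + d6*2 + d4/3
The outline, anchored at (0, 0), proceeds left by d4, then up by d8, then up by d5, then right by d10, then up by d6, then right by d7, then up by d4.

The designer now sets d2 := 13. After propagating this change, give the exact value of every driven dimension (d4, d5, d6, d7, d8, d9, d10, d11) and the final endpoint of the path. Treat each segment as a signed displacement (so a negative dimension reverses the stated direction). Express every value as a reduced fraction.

Apply edit: d2 := 13
  d4 = d3/5 = 1/2
  d5 = d3*2 = 5
  d6 = d2/5 + d3 - d5/3 = 103/30
  d7 = d6*2 = 103/15
  d8 = d4*3 + d3/2 + d2 = 63/4
  d9 = 5 + d4 - d3/2 = 17/4
  d10 = d4*4 = 2
  d11 = d2/5 + d6*2 + d4/3 = 289/30
Walk from origin (0, 0):
  seg 1: left by d4 = 1/2 → (-1/2, 0)
  seg 2: up by d8 = 63/4 → (-1/2, 63/4)
  seg 3: up by d5 = 5 → (-1/2, 83/4)
  seg 4: right by d10 = 2 → (3/2, 83/4)
  seg 5: up by d6 = 103/30 → (3/2, 1451/60)
  seg 6: right by d7 = 103/15 → (251/30, 1451/60)
  seg 7: up by d4 = 1/2 → (251/30, 1481/60)

d4 = 1/2
d5 = 5
d6 = 103/30
d7 = 103/15
d8 = 63/4
d9 = 17/4
d10 = 2
d11 = 289/30
endpoint = (251/30, 1481/60)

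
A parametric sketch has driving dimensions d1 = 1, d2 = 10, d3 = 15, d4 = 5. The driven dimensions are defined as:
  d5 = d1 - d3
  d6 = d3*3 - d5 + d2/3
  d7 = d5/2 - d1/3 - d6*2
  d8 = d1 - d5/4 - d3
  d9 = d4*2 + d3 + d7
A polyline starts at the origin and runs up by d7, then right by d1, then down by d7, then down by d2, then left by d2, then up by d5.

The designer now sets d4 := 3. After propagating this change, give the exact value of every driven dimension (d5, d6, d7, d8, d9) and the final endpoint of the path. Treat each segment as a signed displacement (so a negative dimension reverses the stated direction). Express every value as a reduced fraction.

Apply edit: d4 := 3
  d5 = d1 - d3 = -14
  d6 = d3*3 - d5 + d2/3 = 187/3
  d7 = d5/2 - d1/3 - d6*2 = -132
  d8 = d1 - d5/4 - d3 = -21/2
  d9 = d4*2 + d3 + d7 = -111
Walk from origin (0, 0):
  seg 1: up by d7 = -132 → (0, -132)
  seg 2: right by d1 = 1 → (1, -132)
  seg 3: down by d7 = -132 → (1, 0)
  seg 4: down by d2 = 10 → (1, -10)
  seg 5: left by d2 = 10 → (-9, -10)
  seg 6: up by d5 = -14 → (-9, -24)

d5 = -14
d6 = 187/3
d7 = -132
d8 = -21/2
d9 = -111
endpoint = (-9, -24)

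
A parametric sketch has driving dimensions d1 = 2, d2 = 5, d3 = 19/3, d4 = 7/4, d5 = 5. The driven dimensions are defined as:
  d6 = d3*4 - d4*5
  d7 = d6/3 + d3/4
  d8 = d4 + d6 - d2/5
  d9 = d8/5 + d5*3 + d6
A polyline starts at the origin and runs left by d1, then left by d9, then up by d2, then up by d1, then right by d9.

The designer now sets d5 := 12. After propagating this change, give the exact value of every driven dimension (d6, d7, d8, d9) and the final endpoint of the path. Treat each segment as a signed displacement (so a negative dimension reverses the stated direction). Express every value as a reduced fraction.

Apply edit: d5 := 12
  d6 = d3*4 - d4*5 = 199/12
  d7 = d6/3 + d3/4 = 64/9
  d8 = d4 + d6 - d2/5 = 52/3
  d9 = d8/5 + d5*3 + d6 = 1121/20
Walk from origin (0, 0):
  seg 1: left by d1 = 2 → (-2, 0)
  seg 2: left by d9 = 1121/20 → (-1161/20, 0)
  seg 3: up by d2 = 5 → (-1161/20, 5)
  seg 4: up by d1 = 2 → (-1161/20, 7)
  seg 5: right by d9 = 1121/20 → (-2, 7)

d6 = 199/12
d7 = 64/9
d8 = 52/3
d9 = 1121/20
endpoint = (-2, 7)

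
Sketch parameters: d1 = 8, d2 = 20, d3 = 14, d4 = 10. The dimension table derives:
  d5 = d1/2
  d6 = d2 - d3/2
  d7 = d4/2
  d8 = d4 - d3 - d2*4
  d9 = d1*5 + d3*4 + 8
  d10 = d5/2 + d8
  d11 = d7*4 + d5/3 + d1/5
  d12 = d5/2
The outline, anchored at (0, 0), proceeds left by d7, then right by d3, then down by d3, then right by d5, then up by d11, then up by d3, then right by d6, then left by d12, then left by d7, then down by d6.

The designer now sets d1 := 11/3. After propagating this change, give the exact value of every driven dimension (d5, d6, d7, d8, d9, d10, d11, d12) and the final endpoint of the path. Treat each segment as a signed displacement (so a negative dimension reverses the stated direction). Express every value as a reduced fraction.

d5 = 11/6
d6 = 13
d7 = 5
d8 = -84
d9 = 247/3
d10 = -997/12
d11 = 1921/90
d12 = 11/12
endpoint = (215/12, 751/90)

Apply edit: d1 := 11/3
  d5 = d1/2 = 11/6
  d6 = d2 - d3/2 = 13
  d7 = d4/2 = 5
  d8 = d4 - d3 - d2*4 = -84
  d9 = d1*5 + d3*4 + 8 = 247/3
  d10 = d5/2 + d8 = -997/12
  d11 = d7*4 + d5/3 + d1/5 = 1921/90
  d12 = d5/2 = 11/12
Walk from origin (0, 0):
  seg 1: left by d7 = 5 → (-5, 0)
  seg 2: right by d3 = 14 → (9, 0)
  seg 3: down by d3 = 14 → (9, -14)
  seg 4: right by d5 = 11/6 → (65/6, -14)
  seg 5: up by d11 = 1921/90 → (65/6, 661/90)
  seg 6: up by d3 = 14 → (65/6, 1921/90)
  seg 7: right by d6 = 13 → (143/6, 1921/90)
  seg 8: left by d12 = 11/12 → (275/12, 1921/90)
  seg 9: left by d7 = 5 → (215/12, 1921/90)
  seg 10: down by d6 = 13 → (215/12, 751/90)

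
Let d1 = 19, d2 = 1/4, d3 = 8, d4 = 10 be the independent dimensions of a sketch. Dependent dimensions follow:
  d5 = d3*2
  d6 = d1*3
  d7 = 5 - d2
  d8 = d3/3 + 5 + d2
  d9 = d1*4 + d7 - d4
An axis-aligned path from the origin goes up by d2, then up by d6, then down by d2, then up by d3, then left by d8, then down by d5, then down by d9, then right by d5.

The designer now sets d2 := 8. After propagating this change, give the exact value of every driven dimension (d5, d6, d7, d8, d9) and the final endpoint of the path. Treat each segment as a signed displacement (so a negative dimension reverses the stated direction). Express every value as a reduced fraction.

Apply edit: d2 := 8
  d5 = d3*2 = 16
  d6 = d1*3 = 57
  d7 = 5 - d2 = -3
  d8 = d3/3 + 5 + d2 = 47/3
  d9 = d1*4 + d7 - d4 = 63
Walk from origin (0, 0):
  seg 1: up by d2 = 8 → (0, 8)
  seg 2: up by d6 = 57 → (0, 65)
  seg 3: down by d2 = 8 → (0, 57)
  seg 4: up by d3 = 8 → (0, 65)
  seg 5: left by d8 = 47/3 → (-47/3, 65)
  seg 6: down by d5 = 16 → (-47/3, 49)
  seg 7: down by d9 = 63 → (-47/3, -14)
  seg 8: right by d5 = 16 → (1/3, -14)

d5 = 16
d6 = 57
d7 = -3
d8 = 47/3
d9 = 63
endpoint = (1/3, -14)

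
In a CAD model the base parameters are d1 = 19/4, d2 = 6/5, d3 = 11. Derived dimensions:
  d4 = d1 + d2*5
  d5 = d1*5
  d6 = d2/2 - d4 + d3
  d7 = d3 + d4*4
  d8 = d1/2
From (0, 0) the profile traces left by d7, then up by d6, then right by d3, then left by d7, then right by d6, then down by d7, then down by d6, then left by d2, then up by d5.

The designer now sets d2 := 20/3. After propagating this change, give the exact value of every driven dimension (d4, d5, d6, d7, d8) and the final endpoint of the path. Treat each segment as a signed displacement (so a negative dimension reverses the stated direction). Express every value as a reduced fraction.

d4 = 457/12
d5 = 95/4
d6 = -95/4
d7 = 490/3
d8 = 19/8
endpoint = (-4153/12, -1675/12)

Apply edit: d2 := 20/3
  d4 = d1 + d2*5 = 457/12
  d5 = d1*5 = 95/4
  d6 = d2/2 - d4 + d3 = -95/4
  d7 = d3 + d4*4 = 490/3
  d8 = d1/2 = 19/8
Walk from origin (0, 0):
  seg 1: left by d7 = 490/3 → (-490/3, 0)
  seg 2: up by d6 = -95/4 → (-490/3, -95/4)
  seg 3: right by d3 = 11 → (-457/3, -95/4)
  seg 4: left by d7 = 490/3 → (-947/3, -95/4)
  seg 5: right by d6 = -95/4 → (-4073/12, -95/4)
  seg 6: down by d7 = 490/3 → (-4073/12, -2245/12)
  seg 7: down by d6 = -95/4 → (-4073/12, -490/3)
  seg 8: left by d2 = 20/3 → (-4153/12, -490/3)
  seg 9: up by d5 = 95/4 → (-4153/12, -1675/12)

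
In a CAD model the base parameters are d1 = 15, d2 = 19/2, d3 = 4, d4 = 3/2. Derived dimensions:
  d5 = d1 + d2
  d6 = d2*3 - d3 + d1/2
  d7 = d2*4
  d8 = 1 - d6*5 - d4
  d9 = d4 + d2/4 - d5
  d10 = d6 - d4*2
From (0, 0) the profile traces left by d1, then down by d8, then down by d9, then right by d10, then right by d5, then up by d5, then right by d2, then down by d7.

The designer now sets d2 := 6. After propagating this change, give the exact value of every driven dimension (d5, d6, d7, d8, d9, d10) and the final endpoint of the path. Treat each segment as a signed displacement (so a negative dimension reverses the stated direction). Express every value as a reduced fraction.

Apply edit: d2 := 6
  d5 = d1 + d2 = 21
  d6 = d2*3 - d3 + d1/2 = 43/2
  d7 = d2*4 = 24
  d8 = 1 - d6*5 - d4 = -108
  d9 = d4 + d2/4 - d5 = -18
  d10 = d6 - d4*2 = 37/2
Walk from origin (0, 0):
  seg 1: left by d1 = 15 → (-15, 0)
  seg 2: down by d8 = -108 → (-15, 108)
  seg 3: down by d9 = -18 → (-15, 126)
  seg 4: right by d10 = 37/2 → (7/2, 126)
  seg 5: right by d5 = 21 → (49/2, 126)
  seg 6: up by d5 = 21 → (49/2, 147)
  seg 7: right by d2 = 6 → (61/2, 147)
  seg 8: down by d7 = 24 → (61/2, 123)

d5 = 21
d6 = 43/2
d7 = 24
d8 = -108
d9 = -18
d10 = 37/2
endpoint = (61/2, 123)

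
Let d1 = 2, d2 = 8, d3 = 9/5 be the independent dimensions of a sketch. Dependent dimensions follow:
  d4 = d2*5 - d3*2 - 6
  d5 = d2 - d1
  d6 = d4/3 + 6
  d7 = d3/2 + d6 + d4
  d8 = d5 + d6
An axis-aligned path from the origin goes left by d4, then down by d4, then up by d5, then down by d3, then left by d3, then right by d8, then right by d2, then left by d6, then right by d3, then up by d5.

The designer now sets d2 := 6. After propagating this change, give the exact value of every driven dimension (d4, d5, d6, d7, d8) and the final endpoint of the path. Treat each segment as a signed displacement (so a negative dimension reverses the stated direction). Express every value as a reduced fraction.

Apply edit: d2 := 6
  d4 = d2*5 - d3*2 - 6 = 102/5
  d5 = d2 - d1 = 4
  d6 = d4/3 + 6 = 64/5
  d7 = d3/2 + d6 + d4 = 341/10
  d8 = d5 + d6 = 84/5
Walk from origin (0, 0):
  seg 1: left by d4 = 102/5 → (-102/5, 0)
  seg 2: down by d4 = 102/5 → (-102/5, -102/5)
  seg 3: up by d5 = 4 → (-102/5, -82/5)
  seg 4: down by d3 = 9/5 → (-102/5, -91/5)
  seg 5: left by d3 = 9/5 → (-111/5, -91/5)
  seg 6: right by d8 = 84/5 → (-27/5, -91/5)
  seg 7: right by d2 = 6 → (3/5, -91/5)
  seg 8: left by d6 = 64/5 → (-61/5, -91/5)
  seg 9: right by d3 = 9/5 → (-52/5, -91/5)
  seg 10: up by d5 = 4 → (-52/5, -71/5)

d4 = 102/5
d5 = 4
d6 = 64/5
d7 = 341/10
d8 = 84/5
endpoint = (-52/5, -71/5)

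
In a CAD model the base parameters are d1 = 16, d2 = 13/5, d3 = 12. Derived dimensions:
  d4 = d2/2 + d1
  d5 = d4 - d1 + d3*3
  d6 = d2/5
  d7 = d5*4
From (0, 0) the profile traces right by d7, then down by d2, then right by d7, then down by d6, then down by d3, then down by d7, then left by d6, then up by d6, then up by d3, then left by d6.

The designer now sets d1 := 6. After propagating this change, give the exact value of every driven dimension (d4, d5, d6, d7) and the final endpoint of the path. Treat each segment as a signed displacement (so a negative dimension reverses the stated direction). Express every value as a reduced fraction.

Apply edit: d1 := 6
  d4 = d2/2 + d1 = 73/10
  d5 = d4 - d1 + d3*3 = 373/10
  d6 = d2/5 = 13/25
  d7 = d5*4 = 746/5
Walk from origin (0, 0):
  seg 1: right by d7 = 746/5 → (746/5, 0)
  seg 2: down by d2 = 13/5 → (746/5, -13/5)
  seg 3: right by d7 = 746/5 → (1492/5, -13/5)
  seg 4: down by d6 = 13/25 → (1492/5, -78/25)
  seg 5: down by d3 = 12 → (1492/5, -378/25)
  seg 6: down by d7 = 746/5 → (1492/5, -4108/25)
  seg 7: left by d6 = 13/25 → (7447/25, -4108/25)
  seg 8: up by d6 = 13/25 → (7447/25, -819/5)
  seg 9: up by d3 = 12 → (7447/25, -759/5)
  seg 10: left by d6 = 13/25 → (7434/25, -759/5)

d4 = 73/10
d5 = 373/10
d6 = 13/25
d7 = 746/5
endpoint = (7434/25, -759/5)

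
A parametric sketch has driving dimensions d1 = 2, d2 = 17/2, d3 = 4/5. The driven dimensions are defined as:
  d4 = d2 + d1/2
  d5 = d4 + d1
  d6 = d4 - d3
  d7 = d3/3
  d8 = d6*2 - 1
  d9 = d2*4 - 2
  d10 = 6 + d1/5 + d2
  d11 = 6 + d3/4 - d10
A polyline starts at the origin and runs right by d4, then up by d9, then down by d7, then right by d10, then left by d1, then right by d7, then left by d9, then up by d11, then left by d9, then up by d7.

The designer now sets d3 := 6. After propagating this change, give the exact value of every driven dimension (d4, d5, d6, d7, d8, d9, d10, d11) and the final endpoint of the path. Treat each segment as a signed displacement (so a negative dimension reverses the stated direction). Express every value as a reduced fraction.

d4 = 19/2
d5 = 23/2
d6 = 7/2
d7 = 2
d8 = 6
d9 = 32
d10 = 149/10
d11 = -37/5
endpoint = (-198/5, 123/5)

Apply edit: d3 := 6
  d4 = d2 + d1/2 = 19/2
  d5 = d4 + d1 = 23/2
  d6 = d4 - d3 = 7/2
  d7 = d3/3 = 2
  d8 = d6*2 - 1 = 6
  d9 = d2*4 - 2 = 32
  d10 = 6 + d1/5 + d2 = 149/10
  d11 = 6 + d3/4 - d10 = -37/5
Walk from origin (0, 0):
  seg 1: right by d4 = 19/2 → (19/2, 0)
  seg 2: up by d9 = 32 → (19/2, 32)
  seg 3: down by d7 = 2 → (19/2, 30)
  seg 4: right by d10 = 149/10 → (122/5, 30)
  seg 5: left by d1 = 2 → (112/5, 30)
  seg 6: right by d7 = 2 → (122/5, 30)
  seg 7: left by d9 = 32 → (-38/5, 30)
  seg 8: up by d11 = -37/5 → (-38/5, 113/5)
  seg 9: left by d9 = 32 → (-198/5, 113/5)
  seg 10: up by d7 = 2 → (-198/5, 123/5)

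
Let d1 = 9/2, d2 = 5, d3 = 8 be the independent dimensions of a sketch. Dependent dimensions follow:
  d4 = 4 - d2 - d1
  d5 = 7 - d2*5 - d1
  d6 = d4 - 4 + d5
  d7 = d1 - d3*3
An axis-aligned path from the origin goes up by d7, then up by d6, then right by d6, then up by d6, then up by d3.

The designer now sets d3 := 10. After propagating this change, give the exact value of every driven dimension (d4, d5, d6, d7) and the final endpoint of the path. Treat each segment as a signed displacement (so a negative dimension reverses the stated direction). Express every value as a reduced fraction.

d4 = -11/2
d5 = -45/2
d6 = -32
d7 = -51/2
endpoint = (-32, -159/2)

Apply edit: d3 := 10
  d4 = 4 - d2 - d1 = -11/2
  d5 = 7 - d2*5 - d1 = -45/2
  d6 = d4 - 4 + d5 = -32
  d7 = d1 - d3*3 = -51/2
Walk from origin (0, 0):
  seg 1: up by d7 = -51/2 → (0, -51/2)
  seg 2: up by d6 = -32 → (0, -115/2)
  seg 3: right by d6 = -32 → (-32, -115/2)
  seg 4: up by d6 = -32 → (-32, -179/2)
  seg 5: up by d3 = 10 → (-32, -159/2)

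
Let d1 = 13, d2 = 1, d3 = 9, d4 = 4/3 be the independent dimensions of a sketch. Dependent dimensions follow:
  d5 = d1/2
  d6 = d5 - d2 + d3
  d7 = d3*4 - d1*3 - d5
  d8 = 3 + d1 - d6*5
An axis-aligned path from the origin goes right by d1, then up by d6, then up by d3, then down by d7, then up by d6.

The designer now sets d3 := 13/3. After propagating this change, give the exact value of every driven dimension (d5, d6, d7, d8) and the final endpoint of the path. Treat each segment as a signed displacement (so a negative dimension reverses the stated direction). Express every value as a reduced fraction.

Apply edit: d3 := 13/3
  d5 = d1/2 = 13/2
  d6 = d5 - d2 + d3 = 59/6
  d7 = d3*4 - d1*3 - d5 = -169/6
  d8 = 3 + d1 - d6*5 = -199/6
Walk from origin (0, 0):
  seg 1: right by d1 = 13 → (13, 0)
  seg 2: up by d6 = 59/6 → (13, 59/6)
  seg 3: up by d3 = 13/3 → (13, 85/6)
  seg 4: down by d7 = -169/6 → (13, 127/3)
  seg 5: up by d6 = 59/6 → (13, 313/6)

d5 = 13/2
d6 = 59/6
d7 = -169/6
d8 = -199/6
endpoint = (13, 313/6)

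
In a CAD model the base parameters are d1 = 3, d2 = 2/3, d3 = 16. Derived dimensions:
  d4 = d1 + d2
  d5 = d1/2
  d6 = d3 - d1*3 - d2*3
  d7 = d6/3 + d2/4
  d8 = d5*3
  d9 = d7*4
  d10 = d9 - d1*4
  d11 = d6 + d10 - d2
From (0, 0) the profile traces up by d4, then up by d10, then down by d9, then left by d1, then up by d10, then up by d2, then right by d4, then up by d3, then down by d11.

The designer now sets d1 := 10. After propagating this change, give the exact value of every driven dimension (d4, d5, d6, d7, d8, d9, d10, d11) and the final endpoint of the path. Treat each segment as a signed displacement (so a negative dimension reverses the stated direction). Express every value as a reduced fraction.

d4 = 32/3
d5 = 5
d6 = -16
d7 = -31/6
d8 = 15
d9 = -62/3
d10 = -182/3
d11 = -232/3
endpoint = (2/3, 4)

Apply edit: d1 := 10
  d4 = d1 + d2 = 32/3
  d5 = d1/2 = 5
  d6 = d3 - d1*3 - d2*3 = -16
  d7 = d6/3 + d2/4 = -31/6
  d8 = d5*3 = 15
  d9 = d7*4 = -62/3
  d10 = d9 - d1*4 = -182/3
  d11 = d6 + d10 - d2 = -232/3
Walk from origin (0, 0):
  seg 1: up by d4 = 32/3 → (0, 32/3)
  seg 2: up by d10 = -182/3 → (0, -50)
  seg 3: down by d9 = -62/3 → (0, -88/3)
  seg 4: left by d1 = 10 → (-10, -88/3)
  seg 5: up by d10 = -182/3 → (-10, -90)
  seg 6: up by d2 = 2/3 → (-10, -268/3)
  seg 7: right by d4 = 32/3 → (2/3, -268/3)
  seg 8: up by d3 = 16 → (2/3, -220/3)
  seg 9: down by d11 = -232/3 → (2/3, 4)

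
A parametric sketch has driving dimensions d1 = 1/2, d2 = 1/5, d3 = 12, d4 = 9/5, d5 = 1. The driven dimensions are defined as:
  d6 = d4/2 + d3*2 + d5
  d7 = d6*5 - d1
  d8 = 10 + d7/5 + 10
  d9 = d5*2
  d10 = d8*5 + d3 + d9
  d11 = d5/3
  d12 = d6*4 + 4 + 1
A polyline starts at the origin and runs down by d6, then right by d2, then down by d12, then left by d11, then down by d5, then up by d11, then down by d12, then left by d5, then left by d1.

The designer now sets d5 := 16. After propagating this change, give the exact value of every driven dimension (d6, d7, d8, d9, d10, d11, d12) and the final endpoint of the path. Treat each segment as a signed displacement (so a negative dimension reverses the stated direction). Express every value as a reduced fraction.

d6 = 409/10
d7 = 204
d8 = 304/5
d9 = 32
d10 = 348
d11 = 16/3
d12 = 843/5
endpoint = (-649/30, -11663/30)

Apply edit: d5 := 16
  d6 = d4/2 + d3*2 + d5 = 409/10
  d7 = d6*5 - d1 = 204
  d8 = 10 + d7/5 + 10 = 304/5
  d9 = d5*2 = 32
  d10 = d8*5 + d3 + d9 = 348
  d11 = d5/3 = 16/3
  d12 = d6*4 + 4 + 1 = 843/5
Walk from origin (0, 0):
  seg 1: down by d6 = 409/10 → (0, -409/10)
  seg 2: right by d2 = 1/5 → (1/5, -409/10)
  seg 3: down by d12 = 843/5 → (1/5, -419/2)
  seg 4: left by d11 = 16/3 → (-77/15, -419/2)
  seg 5: down by d5 = 16 → (-77/15, -451/2)
  seg 6: up by d11 = 16/3 → (-77/15, -1321/6)
  seg 7: down by d12 = 843/5 → (-77/15, -11663/30)
  seg 8: left by d5 = 16 → (-317/15, -11663/30)
  seg 9: left by d1 = 1/2 → (-649/30, -11663/30)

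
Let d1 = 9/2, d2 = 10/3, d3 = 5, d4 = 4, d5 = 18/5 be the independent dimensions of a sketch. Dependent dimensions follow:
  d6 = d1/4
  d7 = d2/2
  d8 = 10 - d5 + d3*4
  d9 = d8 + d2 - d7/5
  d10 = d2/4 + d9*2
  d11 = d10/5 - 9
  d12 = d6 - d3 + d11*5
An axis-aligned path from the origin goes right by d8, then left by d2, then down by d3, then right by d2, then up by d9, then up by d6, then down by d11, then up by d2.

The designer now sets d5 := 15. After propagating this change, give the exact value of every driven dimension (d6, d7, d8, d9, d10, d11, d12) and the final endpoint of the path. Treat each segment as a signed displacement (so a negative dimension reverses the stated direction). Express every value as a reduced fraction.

Apply edit: d5 := 15
  d6 = d1/4 = 9/8
  d7 = d2/2 = 5/3
  d8 = 10 - d5 + d3*4 = 15
  d9 = d8 + d2 - d7/5 = 18
  d10 = d2/4 + d9*2 = 221/6
  d11 = d10/5 - 9 = -49/30
  d12 = d6 - d3 + d11*5 = -289/24
Walk from origin (0, 0):
  seg 1: right by d8 = 15 → (15, 0)
  seg 2: left by d2 = 10/3 → (35/3, 0)
  seg 3: down by d3 = 5 → (35/3, -5)
  seg 4: right by d2 = 10/3 → (15, -5)
  seg 5: up by d9 = 18 → (15, 13)
  seg 6: up by d6 = 9/8 → (15, 113/8)
  seg 7: down by d11 = -49/30 → (15, 1891/120)
  seg 8: up by d2 = 10/3 → (15, 2291/120)

d6 = 9/8
d7 = 5/3
d8 = 15
d9 = 18
d10 = 221/6
d11 = -49/30
d12 = -289/24
endpoint = (15, 2291/120)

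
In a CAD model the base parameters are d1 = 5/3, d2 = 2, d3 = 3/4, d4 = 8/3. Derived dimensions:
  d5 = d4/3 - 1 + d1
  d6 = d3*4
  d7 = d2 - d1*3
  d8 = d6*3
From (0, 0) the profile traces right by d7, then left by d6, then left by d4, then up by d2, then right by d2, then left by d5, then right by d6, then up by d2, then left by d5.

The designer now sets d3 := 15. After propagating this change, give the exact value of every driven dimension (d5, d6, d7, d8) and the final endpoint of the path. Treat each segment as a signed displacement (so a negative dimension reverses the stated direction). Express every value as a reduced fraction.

d5 = 14/9
d6 = 60
d7 = -3
d8 = 180
endpoint = (-61/9, 4)

Apply edit: d3 := 15
  d5 = d4/3 - 1 + d1 = 14/9
  d6 = d3*4 = 60
  d7 = d2 - d1*3 = -3
  d8 = d6*3 = 180
Walk from origin (0, 0):
  seg 1: right by d7 = -3 → (-3, 0)
  seg 2: left by d6 = 60 → (-63, 0)
  seg 3: left by d4 = 8/3 → (-197/3, 0)
  seg 4: up by d2 = 2 → (-197/3, 2)
  seg 5: right by d2 = 2 → (-191/3, 2)
  seg 6: left by d5 = 14/9 → (-587/9, 2)
  seg 7: right by d6 = 60 → (-47/9, 2)
  seg 8: up by d2 = 2 → (-47/9, 4)
  seg 9: left by d5 = 14/9 → (-61/9, 4)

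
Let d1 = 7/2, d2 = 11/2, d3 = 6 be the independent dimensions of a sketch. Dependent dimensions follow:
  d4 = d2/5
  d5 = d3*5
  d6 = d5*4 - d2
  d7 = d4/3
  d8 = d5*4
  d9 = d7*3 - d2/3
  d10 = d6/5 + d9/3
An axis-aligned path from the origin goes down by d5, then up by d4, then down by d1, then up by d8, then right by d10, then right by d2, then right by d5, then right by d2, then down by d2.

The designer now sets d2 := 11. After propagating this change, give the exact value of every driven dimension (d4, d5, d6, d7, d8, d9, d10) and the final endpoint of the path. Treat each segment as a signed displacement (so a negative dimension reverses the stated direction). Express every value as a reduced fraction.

d4 = 11/5
d5 = 30
d6 = 109
d7 = 11/15
d8 = 120
d9 = -22/15
d10 = 959/45
endpoint = (3299/45, 777/10)

Apply edit: d2 := 11
  d4 = d2/5 = 11/5
  d5 = d3*5 = 30
  d6 = d5*4 - d2 = 109
  d7 = d4/3 = 11/15
  d8 = d5*4 = 120
  d9 = d7*3 - d2/3 = -22/15
  d10 = d6/5 + d9/3 = 959/45
Walk from origin (0, 0):
  seg 1: down by d5 = 30 → (0, -30)
  seg 2: up by d4 = 11/5 → (0, -139/5)
  seg 3: down by d1 = 7/2 → (0, -313/10)
  seg 4: up by d8 = 120 → (0, 887/10)
  seg 5: right by d10 = 959/45 → (959/45, 887/10)
  seg 6: right by d2 = 11 → (1454/45, 887/10)
  seg 7: right by d5 = 30 → (2804/45, 887/10)
  seg 8: right by d2 = 11 → (3299/45, 887/10)
  seg 9: down by d2 = 11 → (3299/45, 777/10)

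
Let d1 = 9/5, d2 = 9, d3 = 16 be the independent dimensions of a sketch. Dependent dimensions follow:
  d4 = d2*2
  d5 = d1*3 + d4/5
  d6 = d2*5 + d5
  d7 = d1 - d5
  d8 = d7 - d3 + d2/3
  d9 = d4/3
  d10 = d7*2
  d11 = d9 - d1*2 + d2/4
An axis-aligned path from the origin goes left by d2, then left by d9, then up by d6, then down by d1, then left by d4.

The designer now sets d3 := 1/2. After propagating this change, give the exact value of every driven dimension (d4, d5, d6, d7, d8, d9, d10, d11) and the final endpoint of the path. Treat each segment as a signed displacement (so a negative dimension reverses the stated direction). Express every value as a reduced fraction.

d4 = 18
d5 = 9
d6 = 54
d7 = -36/5
d8 = -47/10
d9 = 6
d10 = -72/5
d11 = 93/20
endpoint = (-33, 261/5)

Apply edit: d3 := 1/2
  d4 = d2*2 = 18
  d5 = d1*3 + d4/5 = 9
  d6 = d2*5 + d5 = 54
  d7 = d1 - d5 = -36/5
  d8 = d7 - d3 + d2/3 = -47/10
  d9 = d4/3 = 6
  d10 = d7*2 = -72/5
  d11 = d9 - d1*2 + d2/4 = 93/20
Walk from origin (0, 0):
  seg 1: left by d2 = 9 → (-9, 0)
  seg 2: left by d9 = 6 → (-15, 0)
  seg 3: up by d6 = 54 → (-15, 54)
  seg 4: down by d1 = 9/5 → (-15, 261/5)
  seg 5: left by d4 = 18 → (-33, 261/5)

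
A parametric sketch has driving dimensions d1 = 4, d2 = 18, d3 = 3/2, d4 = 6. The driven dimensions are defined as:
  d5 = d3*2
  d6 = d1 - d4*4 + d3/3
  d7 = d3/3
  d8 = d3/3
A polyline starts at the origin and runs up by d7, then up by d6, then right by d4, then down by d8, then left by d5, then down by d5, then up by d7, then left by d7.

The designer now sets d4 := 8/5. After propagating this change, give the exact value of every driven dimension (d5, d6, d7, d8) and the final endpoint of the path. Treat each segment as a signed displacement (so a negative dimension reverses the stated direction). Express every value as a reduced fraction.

d5 = 3
d6 = -19/10
d7 = 1/2
d8 = 1/2
endpoint = (-19/10, -22/5)

Apply edit: d4 := 8/5
  d5 = d3*2 = 3
  d6 = d1 - d4*4 + d3/3 = -19/10
  d7 = d3/3 = 1/2
  d8 = d3/3 = 1/2
Walk from origin (0, 0):
  seg 1: up by d7 = 1/2 → (0, 1/2)
  seg 2: up by d6 = -19/10 → (0, -7/5)
  seg 3: right by d4 = 8/5 → (8/5, -7/5)
  seg 4: down by d8 = 1/2 → (8/5, -19/10)
  seg 5: left by d5 = 3 → (-7/5, -19/10)
  seg 6: down by d5 = 3 → (-7/5, -49/10)
  seg 7: up by d7 = 1/2 → (-7/5, -22/5)
  seg 8: left by d7 = 1/2 → (-19/10, -22/5)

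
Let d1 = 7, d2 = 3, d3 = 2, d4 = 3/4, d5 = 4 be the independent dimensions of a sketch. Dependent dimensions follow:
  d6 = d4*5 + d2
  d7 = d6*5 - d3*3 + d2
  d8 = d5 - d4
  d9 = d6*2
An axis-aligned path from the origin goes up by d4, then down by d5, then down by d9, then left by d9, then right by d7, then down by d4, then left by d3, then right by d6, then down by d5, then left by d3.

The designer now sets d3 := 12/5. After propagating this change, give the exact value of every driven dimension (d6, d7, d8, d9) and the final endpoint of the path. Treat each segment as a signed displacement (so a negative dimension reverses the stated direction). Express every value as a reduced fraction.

d6 = 27/4
d7 = 591/20
d8 = 13/4
d9 = 27/2
endpoint = (18, -43/2)

Apply edit: d3 := 12/5
  d6 = d4*5 + d2 = 27/4
  d7 = d6*5 - d3*3 + d2 = 591/20
  d8 = d5 - d4 = 13/4
  d9 = d6*2 = 27/2
Walk from origin (0, 0):
  seg 1: up by d4 = 3/4 → (0, 3/4)
  seg 2: down by d5 = 4 → (0, -13/4)
  seg 3: down by d9 = 27/2 → (0, -67/4)
  seg 4: left by d9 = 27/2 → (-27/2, -67/4)
  seg 5: right by d7 = 591/20 → (321/20, -67/4)
  seg 6: down by d4 = 3/4 → (321/20, -35/2)
  seg 7: left by d3 = 12/5 → (273/20, -35/2)
  seg 8: right by d6 = 27/4 → (102/5, -35/2)
  seg 9: down by d5 = 4 → (102/5, -43/2)
  seg 10: left by d3 = 12/5 → (18, -43/2)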